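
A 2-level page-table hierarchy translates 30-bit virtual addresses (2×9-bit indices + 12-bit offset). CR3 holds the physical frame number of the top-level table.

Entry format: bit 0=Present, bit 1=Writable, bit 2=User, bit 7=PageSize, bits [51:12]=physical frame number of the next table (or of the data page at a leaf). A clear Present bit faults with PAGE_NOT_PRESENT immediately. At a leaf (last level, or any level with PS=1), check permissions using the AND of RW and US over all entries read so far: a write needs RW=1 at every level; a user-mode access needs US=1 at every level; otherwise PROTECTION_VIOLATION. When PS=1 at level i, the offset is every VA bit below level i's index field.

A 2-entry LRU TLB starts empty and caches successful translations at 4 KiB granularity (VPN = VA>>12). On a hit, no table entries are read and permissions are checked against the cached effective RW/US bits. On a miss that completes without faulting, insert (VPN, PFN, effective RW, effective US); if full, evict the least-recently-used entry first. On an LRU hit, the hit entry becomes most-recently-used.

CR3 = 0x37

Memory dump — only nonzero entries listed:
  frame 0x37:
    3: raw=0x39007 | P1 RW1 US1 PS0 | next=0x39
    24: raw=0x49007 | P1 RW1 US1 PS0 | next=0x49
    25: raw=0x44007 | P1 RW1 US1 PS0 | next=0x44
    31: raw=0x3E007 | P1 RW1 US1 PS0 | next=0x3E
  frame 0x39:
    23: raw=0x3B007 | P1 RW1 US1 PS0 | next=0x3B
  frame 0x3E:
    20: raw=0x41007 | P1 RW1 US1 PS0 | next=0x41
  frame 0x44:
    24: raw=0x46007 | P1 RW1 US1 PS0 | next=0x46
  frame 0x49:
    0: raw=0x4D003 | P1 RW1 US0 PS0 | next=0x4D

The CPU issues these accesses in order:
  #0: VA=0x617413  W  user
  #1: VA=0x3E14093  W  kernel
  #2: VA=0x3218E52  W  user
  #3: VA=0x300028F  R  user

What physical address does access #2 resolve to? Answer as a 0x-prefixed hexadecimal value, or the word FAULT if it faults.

Trace:
#0 VA=0x617413 (w,user):
  L0: frame=0x37 idx=3 entry=0x39007 [P=1 RW=1 US=1 PS=0]
  L1: frame=0x39 idx=23 entry=0x3B007 [P=1 RW=1 US=1 PS=0]
  ⇒ phys 0x3B413  [2 reads]
#1 VA=0x3E14093 (w,kernel):
  L0: frame=0x37 idx=31 entry=0x3E007 [P=1 RW=1 US=1 PS=0]
  L1: frame=0x3E idx=20 entry=0x41007 [P=1 RW=1 US=1 PS=0]
  ⇒ phys 0x41093  [2 reads]
#2 VA=0x3218E52 (w,user):
  L0: frame=0x37 idx=25 entry=0x44007 [P=1 RW=1 US=1 PS=0]
  L1: frame=0x44 idx=24 entry=0x46007 [P=1 RW=1 US=1 PS=0]
  ⇒ phys 0x46E52  [2 reads]
#3 VA=0x300028F (r,user):
  L0: frame=0x37 idx=24 entry=0x49007 [P=1 RW=1 US=1 PS=0]
  L1: frame=0x49 idx=0 entry=0x4D003 [P=1 RW=1 US=0 PS=0]
  → PROTECTION_VIOLATION  (2 entries read)

Access #2 PA: 0x46E52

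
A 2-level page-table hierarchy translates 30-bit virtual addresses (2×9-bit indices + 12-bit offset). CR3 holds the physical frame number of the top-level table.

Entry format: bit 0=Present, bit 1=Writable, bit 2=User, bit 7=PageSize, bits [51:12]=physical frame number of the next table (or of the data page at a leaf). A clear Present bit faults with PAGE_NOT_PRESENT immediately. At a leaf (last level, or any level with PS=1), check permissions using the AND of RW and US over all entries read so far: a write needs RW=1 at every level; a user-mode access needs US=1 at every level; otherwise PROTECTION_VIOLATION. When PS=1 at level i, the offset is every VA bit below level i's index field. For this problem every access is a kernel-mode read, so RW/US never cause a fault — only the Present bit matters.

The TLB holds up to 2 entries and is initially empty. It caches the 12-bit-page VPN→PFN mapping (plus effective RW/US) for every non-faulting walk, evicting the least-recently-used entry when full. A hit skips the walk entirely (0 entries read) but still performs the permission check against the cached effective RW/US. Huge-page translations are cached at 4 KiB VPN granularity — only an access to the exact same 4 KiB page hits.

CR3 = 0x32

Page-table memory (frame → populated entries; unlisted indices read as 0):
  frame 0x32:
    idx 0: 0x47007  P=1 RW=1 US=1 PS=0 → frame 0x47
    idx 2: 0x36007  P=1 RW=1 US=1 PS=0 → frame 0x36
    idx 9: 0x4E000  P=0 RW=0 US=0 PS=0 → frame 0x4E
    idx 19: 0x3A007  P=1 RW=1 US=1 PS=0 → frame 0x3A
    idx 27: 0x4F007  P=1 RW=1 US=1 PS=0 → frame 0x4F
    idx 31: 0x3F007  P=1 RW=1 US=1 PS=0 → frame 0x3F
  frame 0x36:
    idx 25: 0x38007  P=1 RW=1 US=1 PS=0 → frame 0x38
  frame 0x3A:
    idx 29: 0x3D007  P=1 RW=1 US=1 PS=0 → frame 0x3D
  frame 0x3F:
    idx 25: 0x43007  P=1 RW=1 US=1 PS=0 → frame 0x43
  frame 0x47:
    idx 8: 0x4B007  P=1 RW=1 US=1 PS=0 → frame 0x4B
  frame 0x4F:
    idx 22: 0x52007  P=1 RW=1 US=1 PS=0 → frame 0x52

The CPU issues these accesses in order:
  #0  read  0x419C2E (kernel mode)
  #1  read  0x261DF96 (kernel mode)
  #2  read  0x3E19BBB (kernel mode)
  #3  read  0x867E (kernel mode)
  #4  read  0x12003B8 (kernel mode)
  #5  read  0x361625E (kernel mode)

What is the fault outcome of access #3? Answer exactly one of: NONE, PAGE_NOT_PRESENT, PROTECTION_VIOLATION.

Trace:
#0 VA=0x419C2E (r,kernel):
  L0 @0x32[2] → 0x36007  P=1,RW=1,US=1,PS=0
  L1 @0x36[25] → 0x38007  P=1,RW=1,US=1,PS=0
  → PA=0x38C2E  (2 entries read)
#1 VA=0x261DF96 (r,kernel):
  L0 @0x32[19] → 0x3A007  P=1,RW=1,US=1,PS=0
  L1 @0x3A[29] → 0x3D007  P=1,RW=1,US=1,PS=0
  → PA=0x3DF96  (2 entries read)
#2 VA=0x3E19BBB (r,kernel):
  L0 @0x32[31] → 0x3F007  P=1,RW=1,US=1,PS=0
  L1 @0x3F[25] → 0x43007  P=1,RW=1,US=1,PS=0
  → PA=0x43BBB  (2 entries read)
#3 VA=0x867E (r,kernel):
  L0 @0x32[0] → 0x47007  P=1,RW=1,US=1,PS=0
  L1 @0x47[8] → 0x4B007  P=1,RW=1,US=1,PS=0
  → PA=0x4B67E  (2 entries read)
#4 VA=0x12003B8 (r,kernel):
  L0 @0x32[9] → 0x4E000  P=0,RW=0,US=0,PS=0
  ⇒ fault: PAGE_NOT_PRESENT  — 1 lookups
#5 VA=0x361625E (r,kernel):
  L0 @0x32[27] → 0x4F007  P=1,RW=1,US=1,PS=0
  L1 @0x4F[22] → 0x52007  P=1,RW=1,US=1,PS=0
  → PA=0x5225E  (2 entries read)

Access #3 fault: NONE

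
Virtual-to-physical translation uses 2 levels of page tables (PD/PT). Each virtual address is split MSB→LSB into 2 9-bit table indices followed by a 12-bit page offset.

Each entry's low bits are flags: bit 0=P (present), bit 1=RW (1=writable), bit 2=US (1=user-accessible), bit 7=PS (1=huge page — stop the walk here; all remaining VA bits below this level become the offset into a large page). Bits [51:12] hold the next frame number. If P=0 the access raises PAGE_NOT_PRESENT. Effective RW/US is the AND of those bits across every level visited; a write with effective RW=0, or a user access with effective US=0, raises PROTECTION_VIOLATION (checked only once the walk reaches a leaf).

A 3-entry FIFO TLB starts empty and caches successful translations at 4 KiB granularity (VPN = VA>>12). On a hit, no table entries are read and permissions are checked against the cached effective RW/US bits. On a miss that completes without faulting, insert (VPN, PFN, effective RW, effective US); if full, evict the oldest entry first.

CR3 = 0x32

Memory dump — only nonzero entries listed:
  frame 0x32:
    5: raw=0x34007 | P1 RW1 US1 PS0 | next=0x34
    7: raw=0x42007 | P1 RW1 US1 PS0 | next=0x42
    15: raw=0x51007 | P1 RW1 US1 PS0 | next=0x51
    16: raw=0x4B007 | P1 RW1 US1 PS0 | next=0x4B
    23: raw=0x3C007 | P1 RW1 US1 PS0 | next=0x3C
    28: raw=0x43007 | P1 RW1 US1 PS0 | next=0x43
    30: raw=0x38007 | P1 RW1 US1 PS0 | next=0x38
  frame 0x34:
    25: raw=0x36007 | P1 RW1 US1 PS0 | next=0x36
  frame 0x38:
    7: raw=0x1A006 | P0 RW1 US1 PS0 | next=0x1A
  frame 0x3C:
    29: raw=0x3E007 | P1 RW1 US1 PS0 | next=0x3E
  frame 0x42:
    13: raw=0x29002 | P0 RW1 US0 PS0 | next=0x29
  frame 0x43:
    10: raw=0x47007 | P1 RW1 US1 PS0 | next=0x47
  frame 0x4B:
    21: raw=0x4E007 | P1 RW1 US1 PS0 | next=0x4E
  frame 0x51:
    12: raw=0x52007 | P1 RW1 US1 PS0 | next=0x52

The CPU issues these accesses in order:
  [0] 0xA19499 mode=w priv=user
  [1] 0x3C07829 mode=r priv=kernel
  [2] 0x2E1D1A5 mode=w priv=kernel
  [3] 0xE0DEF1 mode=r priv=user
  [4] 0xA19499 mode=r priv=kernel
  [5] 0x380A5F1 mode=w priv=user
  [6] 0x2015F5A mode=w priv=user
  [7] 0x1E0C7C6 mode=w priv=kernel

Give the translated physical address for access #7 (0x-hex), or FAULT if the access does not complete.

Walk each access:
#0 VA=0xA19499 (w,user):
  L0 @0x32[5] → 0x34007  P=1,RW=1,US=1,PS=0
  L1 @0x34[25] → 0x36007  P=1,RW=1,US=1,PS=0
  ✓ 0x36499  — 2 lookups
#1 VA=0x3C07829 (r,kernel):
  L0 @0x32[30] → 0x38007  P=1,RW=1,US=1,PS=0
  L1 @0x38[7] → 0x1A006  P=0,RW=1,US=1,PS=0
  ✗ PAGE_NOT_PRESENT  [2 reads]
#2 VA=0x2E1D1A5 (w,kernel):
  L0 @0x32[23] → 0x3C007  P=1,RW=1,US=1,PS=0
  L1 @0x3C[29] → 0x3E007  P=1,RW=1,US=1,PS=0
  ✓ 0x3E1A5  — 2 lookups
#3 VA=0xE0DEF1 (r,user):
  L0 @0x32[7] → 0x42007  P=1,RW=1,US=1,PS=0
  L1 @0x42[13] → 0x29002  P=0,RW=1,US=0,PS=0
  ✗ PAGE_NOT_PRESENT  [2 reads]
#4 VA=0xA19499 (r,kernel):
  TLB hit vpn=0xA19 → PA=0x36499
#5 VA=0x380A5F1 (w,user):
  L0 @0x32[28] → 0x43007  P=1,RW=1,US=1,PS=0
  L1 @0x43[10] → 0x47007  P=1,RW=1,US=1,PS=0
  ✓ 0x475F1  — 2 lookups
#6 VA=0x2015F5A (w,user):
  L0 @0x32[16] → 0x4B007  P=1,RW=1,US=1,PS=0
  L1 @0x4B[21] → 0x4E007  P=1,RW=1,US=1,PS=0
  ✓ 0x4EF5A  — 2 lookups
#7 VA=0x1E0C7C6 (w,kernel):
  L0 @0x32[15] → 0x51007  P=1,RW=1,US=1,PS=0
  L1 @0x51[12] → 0x52007  P=1,RW=1,US=1,PS=0
  ✓ 0x527C6  — 2 lookups

Access #7 PA: 0x527C6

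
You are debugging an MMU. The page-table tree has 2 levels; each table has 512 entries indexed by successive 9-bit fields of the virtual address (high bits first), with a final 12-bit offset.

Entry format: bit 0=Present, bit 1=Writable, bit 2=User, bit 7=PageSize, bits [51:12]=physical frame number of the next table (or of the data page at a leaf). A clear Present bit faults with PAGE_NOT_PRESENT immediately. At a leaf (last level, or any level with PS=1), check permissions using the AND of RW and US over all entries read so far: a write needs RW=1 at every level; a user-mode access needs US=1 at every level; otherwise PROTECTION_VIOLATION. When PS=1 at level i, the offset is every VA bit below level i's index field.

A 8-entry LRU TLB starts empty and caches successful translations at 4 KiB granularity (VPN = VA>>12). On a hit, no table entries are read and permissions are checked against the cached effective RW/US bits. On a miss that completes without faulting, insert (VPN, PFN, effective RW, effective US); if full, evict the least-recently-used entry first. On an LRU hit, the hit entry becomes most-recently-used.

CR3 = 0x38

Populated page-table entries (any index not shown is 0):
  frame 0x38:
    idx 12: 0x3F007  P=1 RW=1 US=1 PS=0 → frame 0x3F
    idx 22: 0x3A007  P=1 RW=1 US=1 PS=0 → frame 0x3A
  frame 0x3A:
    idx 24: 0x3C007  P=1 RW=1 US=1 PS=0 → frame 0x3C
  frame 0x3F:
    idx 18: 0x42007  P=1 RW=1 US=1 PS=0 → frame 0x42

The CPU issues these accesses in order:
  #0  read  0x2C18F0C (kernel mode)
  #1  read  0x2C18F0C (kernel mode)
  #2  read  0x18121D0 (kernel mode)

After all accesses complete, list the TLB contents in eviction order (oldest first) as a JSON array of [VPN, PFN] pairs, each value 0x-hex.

Per-access translation:
#0 VA=0x2C18F0C (r,kernel):
  L0: frame=0x38 idx=22 entry=0x3A007 [P=1 RW=1 US=1 PS=0]
  L1: frame=0x3A idx=24 entry=0x3C007 [P=1 RW=1 US=1 PS=0]
  ⇒ phys 0x3CF0C  [2 reads]
#1 VA=0x2C18F0C (r,kernel):
  TLB hit vpn=0x2C18 → PA=0x3CF0C
#2 VA=0x18121D0 (r,kernel):
  L0: frame=0x38 idx=12 entry=0x3F007 [P=1 RW=1 US=1 PS=0]
  L1: frame=0x3F idx=18 entry=0x42007 [P=1 RW=1 US=1 PS=0]
  ⇒ phys 0x421D0  [2 reads]

TLB: [["0x2C18", "0x3C"], ["0x1812", "0x42"]]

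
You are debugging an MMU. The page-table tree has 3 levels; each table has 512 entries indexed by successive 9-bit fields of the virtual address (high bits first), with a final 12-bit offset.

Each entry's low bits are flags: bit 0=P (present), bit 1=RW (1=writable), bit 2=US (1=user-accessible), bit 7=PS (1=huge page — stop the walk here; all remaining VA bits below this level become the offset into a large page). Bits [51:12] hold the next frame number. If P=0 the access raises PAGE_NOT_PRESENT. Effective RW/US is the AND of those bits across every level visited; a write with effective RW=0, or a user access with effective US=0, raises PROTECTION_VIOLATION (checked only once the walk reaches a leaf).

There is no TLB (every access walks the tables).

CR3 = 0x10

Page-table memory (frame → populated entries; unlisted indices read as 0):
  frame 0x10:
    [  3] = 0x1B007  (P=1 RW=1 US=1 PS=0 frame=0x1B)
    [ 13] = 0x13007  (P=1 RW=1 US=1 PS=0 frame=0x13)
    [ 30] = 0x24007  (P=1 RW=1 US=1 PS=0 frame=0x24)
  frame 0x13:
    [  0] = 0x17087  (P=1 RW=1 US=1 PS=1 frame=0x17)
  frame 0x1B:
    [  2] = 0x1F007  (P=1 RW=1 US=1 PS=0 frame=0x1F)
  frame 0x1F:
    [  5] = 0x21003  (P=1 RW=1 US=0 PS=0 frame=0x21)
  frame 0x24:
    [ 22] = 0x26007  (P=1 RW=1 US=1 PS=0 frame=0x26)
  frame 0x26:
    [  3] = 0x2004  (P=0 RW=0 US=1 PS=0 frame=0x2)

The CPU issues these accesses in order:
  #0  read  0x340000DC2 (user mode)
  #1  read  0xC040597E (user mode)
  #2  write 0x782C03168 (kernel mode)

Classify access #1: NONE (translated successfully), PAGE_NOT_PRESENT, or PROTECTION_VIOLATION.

Trace:
#0 VA=0x340000DC2 (r,user):
  L0 @0x10[13] → 0x13007  P=1,RW=1,US=1,PS=0
  L1 @0x13[0] → 0x17087  P=1,RW=1,US=1,PS=1
  ✓ 0x17DC2 (huge @L1)  — 2 lookups
#1 VA=0xC040597E (r,user):
  L0 @0x10[3] → 0x1B007  P=1,RW=1,US=1,PS=0
  L1 @0x1B[2] → 0x1F007  P=1,RW=1,US=1,PS=0
  L2 @0x1F[5] → 0x21003  P=1,RW=1,US=0,PS=0
  → PROTECTION_VIOLATION  (3 entries read)
#2 VA=0x782C03168 (w,kernel):
  L0 @0x10[30] → 0x24007  P=1,RW=1,US=1,PS=0
  L1 @0x24[22] → 0x26007  P=1,RW=1,US=1,PS=0
  L2 @0x26[3] → 0x2004  P=0,RW=0,US=1,PS=0
  → PAGE_NOT_PRESENT  (3 entries read)

Access #1 fault: PROTECTION_VIOLATION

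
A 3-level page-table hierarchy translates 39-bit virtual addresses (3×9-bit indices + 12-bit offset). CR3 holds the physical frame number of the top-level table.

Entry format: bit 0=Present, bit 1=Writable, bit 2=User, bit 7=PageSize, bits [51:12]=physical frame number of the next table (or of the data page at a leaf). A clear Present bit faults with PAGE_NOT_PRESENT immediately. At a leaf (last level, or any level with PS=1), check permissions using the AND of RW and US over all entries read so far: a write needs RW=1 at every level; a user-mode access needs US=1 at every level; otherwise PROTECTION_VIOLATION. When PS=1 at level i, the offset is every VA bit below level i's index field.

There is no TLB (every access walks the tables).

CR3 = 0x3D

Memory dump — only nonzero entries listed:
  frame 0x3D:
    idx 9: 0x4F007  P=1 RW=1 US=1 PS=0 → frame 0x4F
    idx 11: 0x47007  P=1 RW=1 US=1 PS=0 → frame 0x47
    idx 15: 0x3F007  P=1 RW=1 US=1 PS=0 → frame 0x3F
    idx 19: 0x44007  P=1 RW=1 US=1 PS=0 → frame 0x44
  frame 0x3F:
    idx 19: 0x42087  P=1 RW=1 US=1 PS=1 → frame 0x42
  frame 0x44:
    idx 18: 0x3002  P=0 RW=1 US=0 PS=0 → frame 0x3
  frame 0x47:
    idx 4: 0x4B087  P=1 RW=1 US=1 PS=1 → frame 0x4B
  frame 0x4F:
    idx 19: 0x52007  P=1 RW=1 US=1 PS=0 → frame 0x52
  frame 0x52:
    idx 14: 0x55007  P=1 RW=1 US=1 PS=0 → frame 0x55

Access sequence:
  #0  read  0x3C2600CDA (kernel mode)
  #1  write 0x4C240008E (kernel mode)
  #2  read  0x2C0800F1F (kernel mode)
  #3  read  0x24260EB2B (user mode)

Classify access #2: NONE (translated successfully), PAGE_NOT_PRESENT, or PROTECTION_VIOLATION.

Per-access translation:
#0 VA=0x3C2600CDA (r,kernel):
  L0 @0x3D[15] → 0x3F007  P=1,RW=1,US=1,PS=0
  L1 @0x3F[19] → 0x42087  P=1,RW=1,US=1,PS=1
  → PA=0x42CDA (huge @L1)  (2 entries read)
#1 VA=0x4C240008E (w,kernel):
  L0 @0x3D[19] → 0x44007  P=1,RW=1,US=1,PS=0
  L1 @0x44[18] → 0x3002  P=0,RW=1,US=0,PS=0
  ✗ PAGE_NOT_PRESENT  [2 reads]
#2 VA=0x2C0800F1F (r,kernel):
  L0 @0x3D[11] → 0x47007  P=1,RW=1,US=1,PS=0
  L1 @0x47[4] → 0x4B087  P=1,RW=1,US=1,PS=1
  → PA=0x4BF1F (huge @L1)  (2 entries read)
#3 VA=0x24260EB2B (r,user):
  L0 @0x3D[9] → 0x4F007  P=1,RW=1,US=1,PS=0
  L1 @0x4F[19] → 0x52007  P=1,RW=1,US=1,PS=0
  L2 @0x52[14] → 0x55007  P=1,RW=1,US=1,PS=0
  → PA=0x55B2B  (3 entries read)

Access #2 fault: NONE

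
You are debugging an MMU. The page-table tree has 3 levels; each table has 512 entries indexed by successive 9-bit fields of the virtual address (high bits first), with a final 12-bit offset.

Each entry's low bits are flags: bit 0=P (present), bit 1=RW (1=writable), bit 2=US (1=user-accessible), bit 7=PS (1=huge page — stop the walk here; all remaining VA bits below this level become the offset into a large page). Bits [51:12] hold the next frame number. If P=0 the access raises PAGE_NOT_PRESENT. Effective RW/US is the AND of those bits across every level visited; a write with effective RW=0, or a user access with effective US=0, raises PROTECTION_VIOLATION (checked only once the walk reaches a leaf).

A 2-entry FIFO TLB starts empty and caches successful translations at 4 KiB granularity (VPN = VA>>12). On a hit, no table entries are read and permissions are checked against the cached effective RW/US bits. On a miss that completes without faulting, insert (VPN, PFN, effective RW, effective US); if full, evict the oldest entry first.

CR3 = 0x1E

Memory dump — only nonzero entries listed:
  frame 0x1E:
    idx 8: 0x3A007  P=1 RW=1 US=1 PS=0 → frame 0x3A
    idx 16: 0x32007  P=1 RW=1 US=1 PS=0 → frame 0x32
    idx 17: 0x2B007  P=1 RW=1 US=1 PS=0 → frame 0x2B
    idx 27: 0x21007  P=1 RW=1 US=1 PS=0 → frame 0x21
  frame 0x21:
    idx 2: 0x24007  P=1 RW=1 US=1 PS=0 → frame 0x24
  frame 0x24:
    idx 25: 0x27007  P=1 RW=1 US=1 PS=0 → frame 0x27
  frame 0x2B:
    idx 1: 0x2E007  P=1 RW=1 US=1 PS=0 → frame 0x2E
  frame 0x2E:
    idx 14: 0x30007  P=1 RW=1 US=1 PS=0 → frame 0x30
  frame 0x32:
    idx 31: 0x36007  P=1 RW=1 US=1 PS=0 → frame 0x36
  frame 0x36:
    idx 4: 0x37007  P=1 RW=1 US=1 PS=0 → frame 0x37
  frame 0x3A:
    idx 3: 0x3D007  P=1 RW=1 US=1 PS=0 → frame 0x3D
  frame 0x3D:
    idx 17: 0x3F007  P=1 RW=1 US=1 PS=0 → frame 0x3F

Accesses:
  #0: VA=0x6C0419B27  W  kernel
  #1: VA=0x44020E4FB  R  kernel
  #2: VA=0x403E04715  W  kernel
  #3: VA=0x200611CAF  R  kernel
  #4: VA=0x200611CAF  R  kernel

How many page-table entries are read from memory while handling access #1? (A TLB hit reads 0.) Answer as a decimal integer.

Per-access translation:
#0 VA=0x6C0419B27 (w,kernel):
  lvl0: tbl 0x1E, slot 27 ⇒ 0x21007 (P1/RW1/US1/PS0)
  lvl1: tbl 0x21, slot 2 ⇒ 0x24007 (P1/RW1/US1/PS0)
  lvl2: tbl 0x24, slot 25 ⇒ 0x27007 (P1/RW1/US1/PS0)
  → PA=0x27B27  (3 entries read)
#1 VA=0x44020E4FB (r,kernel):
  lvl0: tbl 0x1E, slot 17 ⇒ 0x2B007 (P1/RW1/US1/PS0)
  lvl1: tbl 0x2B, slot 1 ⇒ 0x2E007 (P1/RW1/US1/PS0)
  lvl2: tbl 0x2E, slot 14 ⇒ 0x30007 (P1/RW1/US1/PS0)
  → PA=0x304FB  (3 entries read)
#2 VA=0x403E04715 (w,kernel):
  lvl0: tbl 0x1E, slot 16 ⇒ 0x32007 (P1/RW1/US1/PS0)
  lvl1: tbl 0x32, slot 31 ⇒ 0x36007 (P1/RW1/US1/PS0)
  lvl2: tbl 0x36, slot 4 ⇒ 0x37007 (P1/RW1/US1/PS0)
  → PA=0x37715  (3 entries read)
#3 VA=0x200611CAF (r,kernel):
  lvl0: tbl 0x1E, slot 8 ⇒ 0x3A007 (P1/RW1/US1/PS0)
  lvl1: tbl 0x3A, slot 3 ⇒ 0x3D007 (P1/RW1/US1/PS0)
  lvl2: tbl 0x3D, slot 17 ⇒ 0x3F007 (P1/RW1/US1/PS0)
  → PA=0x3FCAF  (3 entries read)
#4 VA=0x200611CAF (r,kernel):
  TLB hit vpn=0x200611 → PA=0x3FCAF

Entries read for #1: 3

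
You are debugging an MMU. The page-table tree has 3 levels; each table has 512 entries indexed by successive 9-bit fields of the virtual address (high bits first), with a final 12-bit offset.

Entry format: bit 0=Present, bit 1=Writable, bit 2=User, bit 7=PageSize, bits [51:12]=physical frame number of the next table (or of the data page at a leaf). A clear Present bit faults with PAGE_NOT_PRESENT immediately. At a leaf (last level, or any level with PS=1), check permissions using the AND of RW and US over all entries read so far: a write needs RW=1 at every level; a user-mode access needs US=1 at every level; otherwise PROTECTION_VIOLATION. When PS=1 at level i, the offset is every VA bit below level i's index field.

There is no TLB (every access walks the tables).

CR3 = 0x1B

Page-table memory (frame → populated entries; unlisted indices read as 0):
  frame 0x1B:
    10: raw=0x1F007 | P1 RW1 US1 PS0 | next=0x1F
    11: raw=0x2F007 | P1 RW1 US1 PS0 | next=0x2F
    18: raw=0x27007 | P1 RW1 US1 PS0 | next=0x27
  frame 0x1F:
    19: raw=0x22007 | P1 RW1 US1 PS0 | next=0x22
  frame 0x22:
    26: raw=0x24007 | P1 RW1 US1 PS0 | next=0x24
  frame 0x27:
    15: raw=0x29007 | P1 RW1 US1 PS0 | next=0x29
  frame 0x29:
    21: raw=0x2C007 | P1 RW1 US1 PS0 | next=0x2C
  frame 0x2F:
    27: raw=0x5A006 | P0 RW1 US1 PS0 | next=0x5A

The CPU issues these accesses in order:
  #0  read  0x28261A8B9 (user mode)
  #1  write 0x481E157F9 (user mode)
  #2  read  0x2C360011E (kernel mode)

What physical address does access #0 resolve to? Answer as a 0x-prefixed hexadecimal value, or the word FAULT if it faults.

Walk each access:
#0 VA=0x28261A8B9 (r,user):
  lvl0: tbl 0x1B, slot 10 ⇒ 0x1F007 (P1/RW1/US1/PS0)
  lvl1: tbl 0x1F, slot 19 ⇒ 0x22007 (P1/RW1/US1/PS0)
  lvl2: tbl 0x22, slot 26 ⇒ 0x24007 (P1/RW1/US1/PS0)
  ⇒ phys 0x248B9  [3 reads]
#1 VA=0x481E157F9 (w,user):
  lvl0: tbl 0x1B, slot 18 ⇒ 0x27007 (P1/RW1/US1/PS0)
  lvl1: tbl 0x27, slot 15 ⇒ 0x29007 (P1/RW1/US1/PS0)
  lvl2: tbl 0x29, slot 21 ⇒ 0x2C007 (P1/RW1/US1/PS0)
  ⇒ phys 0x2C7F9  [3 reads]
#2 VA=0x2C360011E (r,kernel):
  lvl0: tbl 0x1B, slot 11 ⇒ 0x2F007 (P1/RW1/US1/PS0)
  lvl1: tbl 0x2F, slot 27 ⇒ 0x5A006 (P0/RW1/US1/PS0)
  ⇒ fault: PAGE_NOT_PRESENT  — 2 lookups

Access #0 PA: 0x248B9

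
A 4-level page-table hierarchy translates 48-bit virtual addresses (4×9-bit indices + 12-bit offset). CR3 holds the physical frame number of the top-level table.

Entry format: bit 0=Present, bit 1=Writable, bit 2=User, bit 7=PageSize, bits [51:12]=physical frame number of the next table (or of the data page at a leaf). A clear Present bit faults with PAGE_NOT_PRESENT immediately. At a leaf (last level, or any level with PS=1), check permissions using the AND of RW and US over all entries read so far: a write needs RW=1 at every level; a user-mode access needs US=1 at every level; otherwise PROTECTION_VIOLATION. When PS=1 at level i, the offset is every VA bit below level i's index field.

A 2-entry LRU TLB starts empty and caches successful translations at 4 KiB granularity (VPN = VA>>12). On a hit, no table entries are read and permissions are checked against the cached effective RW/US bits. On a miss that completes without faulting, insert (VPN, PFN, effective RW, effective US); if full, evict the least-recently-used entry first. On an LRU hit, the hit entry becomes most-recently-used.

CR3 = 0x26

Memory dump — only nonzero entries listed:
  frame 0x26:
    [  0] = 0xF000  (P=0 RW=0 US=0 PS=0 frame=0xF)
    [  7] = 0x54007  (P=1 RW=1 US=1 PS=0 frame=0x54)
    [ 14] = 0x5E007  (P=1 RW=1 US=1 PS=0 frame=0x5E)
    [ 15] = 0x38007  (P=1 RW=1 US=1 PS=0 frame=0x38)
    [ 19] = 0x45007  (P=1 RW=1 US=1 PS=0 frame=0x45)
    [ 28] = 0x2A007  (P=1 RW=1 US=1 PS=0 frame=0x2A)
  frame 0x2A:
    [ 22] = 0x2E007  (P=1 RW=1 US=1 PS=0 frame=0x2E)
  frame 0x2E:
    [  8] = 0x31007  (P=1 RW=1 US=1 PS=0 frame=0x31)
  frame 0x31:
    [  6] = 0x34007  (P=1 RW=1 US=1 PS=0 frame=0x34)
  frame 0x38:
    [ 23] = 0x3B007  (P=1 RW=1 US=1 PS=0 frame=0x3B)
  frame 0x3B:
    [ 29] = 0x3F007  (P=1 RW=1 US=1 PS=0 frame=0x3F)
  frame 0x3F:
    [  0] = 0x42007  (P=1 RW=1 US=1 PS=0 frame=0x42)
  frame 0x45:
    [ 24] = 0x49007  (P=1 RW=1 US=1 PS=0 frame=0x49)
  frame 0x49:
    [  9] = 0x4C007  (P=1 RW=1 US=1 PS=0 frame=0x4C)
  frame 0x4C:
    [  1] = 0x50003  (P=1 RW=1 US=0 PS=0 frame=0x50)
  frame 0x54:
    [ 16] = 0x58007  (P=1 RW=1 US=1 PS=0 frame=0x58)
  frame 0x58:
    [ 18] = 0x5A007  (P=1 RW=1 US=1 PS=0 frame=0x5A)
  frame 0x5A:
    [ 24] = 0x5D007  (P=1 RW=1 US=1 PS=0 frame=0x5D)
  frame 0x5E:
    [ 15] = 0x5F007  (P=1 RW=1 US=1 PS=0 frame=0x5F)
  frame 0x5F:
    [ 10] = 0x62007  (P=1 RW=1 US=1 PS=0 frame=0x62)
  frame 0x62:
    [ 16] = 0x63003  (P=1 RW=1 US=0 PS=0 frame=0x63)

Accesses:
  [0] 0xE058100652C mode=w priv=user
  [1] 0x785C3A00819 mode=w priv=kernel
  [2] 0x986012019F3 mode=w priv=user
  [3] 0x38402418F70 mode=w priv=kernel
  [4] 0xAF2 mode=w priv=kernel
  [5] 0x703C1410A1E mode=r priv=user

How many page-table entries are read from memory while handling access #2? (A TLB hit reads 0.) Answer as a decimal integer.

Walk each access:
#0 VA=0xE058100652C (w,user):
  L0 @0x26[28] → 0x2A007  P=1,RW=1,US=1,PS=0
  L1 @0x2A[22] → 0x2E007  P=1,RW=1,US=1,PS=0
  L2 @0x2E[8] → 0x31007  P=1,RW=1,US=1,PS=0
  L3 @0x31[6] → 0x34007  P=1,RW=1,US=1,PS=0
  → PA=0x3452C  (4 entries read)
#1 VA=0x785C3A00819 (w,kernel):
  L0 @0x26[15] → 0x38007  P=1,RW=1,US=1,PS=0
  L1 @0x38[23] → 0x3B007  P=1,RW=1,US=1,PS=0
  L2 @0x3B[29] → 0x3F007  P=1,RW=1,US=1,PS=0
  L3 @0x3F[0] → 0x42007  P=1,RW=1,US=1,PS=0
  → PA=0x42819  (4 entries read)
#2 VA=0x986012019F3 (w,user):
  L0 @0x26[19] → 0x45007  P=1,RW=1,US=1,PS=0
  L1 @0x45[24] → 0x49007  P=1,RW=1,US=1,PS=0
  L2 @0x49[9] → 0x4C007  P=1,RW=1,US=1,PS=0
  L3 @0x4C[1] → 0x50003  P=1,RW=1,US=0,PS=0
  ⇒ fault: PROTECTION_VIOLATION  — 4 lookups
#3 VA=0x38402418F70 (w,kernel):
  L0 @0x26[7] → 0x54007  P=1,RW=1,US=1,PS=0
  L1 @0x54[16] → 0x58007  P=1,RW=1,US=1,PS=0
  L2 @0x58[18] → 0x5A007  P=1,RW=1,US=1,PS=0
  L3 @0x5A[24] → 0x5D007  P=1,RW=1,US=1,PS=0
  → PA=0x5DF70  (4 entries read)
#4 VA=0xAF2 (w,kernel):
  L0 @0x26[0] → 0xF000  P=0,RW=0,US=0,PS=0
  ⇒ fault: PAGE_NOT_PRESENT  — 1 lookups
#5 VA=0x703C1410A1E (r,user):
  L0 @0x26[14] → 0x5E007  P=1,RW=1,US=1,PS=0
  L1 @0x5E[15] → 0x5F007  P=1,RW=1,US=1,PS=0
  L2 @0x5F[10] → 0x62007  P=1,RW=1,US=1,PS=0
  L3 @0x62[16] → 0x63003  P=1,RW=1,US=0,PS=0
  ⇒ fault: PROTECTION_VIOLATION  — 4 lookups

Entries read for #2: 4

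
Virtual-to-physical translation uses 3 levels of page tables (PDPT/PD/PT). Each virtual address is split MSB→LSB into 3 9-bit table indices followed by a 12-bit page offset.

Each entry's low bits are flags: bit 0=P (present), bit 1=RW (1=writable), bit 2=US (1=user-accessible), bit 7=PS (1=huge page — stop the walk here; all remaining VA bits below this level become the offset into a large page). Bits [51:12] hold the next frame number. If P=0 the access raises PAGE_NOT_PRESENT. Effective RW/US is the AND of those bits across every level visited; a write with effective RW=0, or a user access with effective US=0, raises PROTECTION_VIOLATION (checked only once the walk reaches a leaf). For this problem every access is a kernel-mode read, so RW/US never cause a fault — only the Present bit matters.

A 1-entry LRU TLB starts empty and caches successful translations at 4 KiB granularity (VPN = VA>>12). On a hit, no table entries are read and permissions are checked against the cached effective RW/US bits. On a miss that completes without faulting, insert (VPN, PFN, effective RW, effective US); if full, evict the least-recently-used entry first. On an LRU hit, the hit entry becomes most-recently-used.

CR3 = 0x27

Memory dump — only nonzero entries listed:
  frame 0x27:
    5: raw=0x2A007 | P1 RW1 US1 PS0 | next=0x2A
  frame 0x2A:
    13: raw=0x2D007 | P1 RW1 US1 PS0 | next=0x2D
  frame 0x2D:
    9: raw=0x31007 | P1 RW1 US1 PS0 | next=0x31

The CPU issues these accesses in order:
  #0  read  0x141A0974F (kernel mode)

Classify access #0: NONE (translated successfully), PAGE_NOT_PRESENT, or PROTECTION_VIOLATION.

Walk each access:
#0 VA=0x141A0974F (r,kernel):
  L0: frame=0x27 idx=5 entry=0x2A007 [P=1 RW=1 US=1 PS=0]
  L1: frame=0x2A idx=13 entry=0x2D007 [P=1 RW=1 US=1 PS=0]
  L2: frame=0x2D idx=9 entry=0x31007 [P=1 RW=1 US=1 PS=0]
  ⇒ phys 0x3174F  [3 reads]

Access #0 fault: NONE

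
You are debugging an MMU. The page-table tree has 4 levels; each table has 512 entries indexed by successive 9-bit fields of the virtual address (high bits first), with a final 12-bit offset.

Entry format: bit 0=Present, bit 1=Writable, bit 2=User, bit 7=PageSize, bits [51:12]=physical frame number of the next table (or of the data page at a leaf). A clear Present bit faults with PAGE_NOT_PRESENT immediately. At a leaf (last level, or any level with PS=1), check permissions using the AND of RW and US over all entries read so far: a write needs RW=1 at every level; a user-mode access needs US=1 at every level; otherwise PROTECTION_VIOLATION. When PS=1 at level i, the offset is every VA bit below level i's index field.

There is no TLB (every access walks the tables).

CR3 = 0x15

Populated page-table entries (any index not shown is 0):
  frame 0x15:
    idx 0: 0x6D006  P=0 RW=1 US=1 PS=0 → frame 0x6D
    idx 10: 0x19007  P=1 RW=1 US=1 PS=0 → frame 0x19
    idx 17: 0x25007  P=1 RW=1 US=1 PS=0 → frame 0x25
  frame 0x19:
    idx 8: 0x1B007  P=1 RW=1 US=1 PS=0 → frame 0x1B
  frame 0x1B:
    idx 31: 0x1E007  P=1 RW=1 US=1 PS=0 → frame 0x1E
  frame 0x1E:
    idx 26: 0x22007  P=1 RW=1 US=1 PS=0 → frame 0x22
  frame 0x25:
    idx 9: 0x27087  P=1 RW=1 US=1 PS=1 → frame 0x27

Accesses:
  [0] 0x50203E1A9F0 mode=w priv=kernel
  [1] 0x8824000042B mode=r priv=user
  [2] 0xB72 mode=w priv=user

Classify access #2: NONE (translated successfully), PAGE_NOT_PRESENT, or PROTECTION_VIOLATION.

Walk each access:
#0 VA=0x50203E1A9F0 (w,kernel):
  L0: frame=0x15 idx=10 entry=0x19007 [P=1 RW=1 US=1 PS=0]
  L1: frame=0x19 idx=8 entry=0x1B007 [P=1 RW=1 US=1 PS=0]
  L2: frame=0x1B idx=31 entry=0x1E007 [P=1 RW=1 US=1 PS=0]
  L3: frame=0x1E idx=26 entry=0x22007 [P=1 RW=1 US=1 PS=0]
  ⇒ phys 0x229F0  [4 reads]
#1 VA=0x8824000042B (r,user):
  L0: frame=0x15 idx=17 entry=0x25007 [P=1 RW=1 US=1 PS=0]
  L1: frame=0x25 idx=9 entry=0x27087 [P=1 RW=1 US=1 PS=1]
  ⇒ phys 0x2742B (huge @L1)  [2 reads]
#2 VA=0xB72 (w,user):
  L0: frame=0x15 idx=0 entry=0x6D006 [P=0 RW=1 US=1 PS=0]
  → PAGE_NOT_PRESENT  (1 entries read)

Access #2 fault: PAGE_NOT_PRESENT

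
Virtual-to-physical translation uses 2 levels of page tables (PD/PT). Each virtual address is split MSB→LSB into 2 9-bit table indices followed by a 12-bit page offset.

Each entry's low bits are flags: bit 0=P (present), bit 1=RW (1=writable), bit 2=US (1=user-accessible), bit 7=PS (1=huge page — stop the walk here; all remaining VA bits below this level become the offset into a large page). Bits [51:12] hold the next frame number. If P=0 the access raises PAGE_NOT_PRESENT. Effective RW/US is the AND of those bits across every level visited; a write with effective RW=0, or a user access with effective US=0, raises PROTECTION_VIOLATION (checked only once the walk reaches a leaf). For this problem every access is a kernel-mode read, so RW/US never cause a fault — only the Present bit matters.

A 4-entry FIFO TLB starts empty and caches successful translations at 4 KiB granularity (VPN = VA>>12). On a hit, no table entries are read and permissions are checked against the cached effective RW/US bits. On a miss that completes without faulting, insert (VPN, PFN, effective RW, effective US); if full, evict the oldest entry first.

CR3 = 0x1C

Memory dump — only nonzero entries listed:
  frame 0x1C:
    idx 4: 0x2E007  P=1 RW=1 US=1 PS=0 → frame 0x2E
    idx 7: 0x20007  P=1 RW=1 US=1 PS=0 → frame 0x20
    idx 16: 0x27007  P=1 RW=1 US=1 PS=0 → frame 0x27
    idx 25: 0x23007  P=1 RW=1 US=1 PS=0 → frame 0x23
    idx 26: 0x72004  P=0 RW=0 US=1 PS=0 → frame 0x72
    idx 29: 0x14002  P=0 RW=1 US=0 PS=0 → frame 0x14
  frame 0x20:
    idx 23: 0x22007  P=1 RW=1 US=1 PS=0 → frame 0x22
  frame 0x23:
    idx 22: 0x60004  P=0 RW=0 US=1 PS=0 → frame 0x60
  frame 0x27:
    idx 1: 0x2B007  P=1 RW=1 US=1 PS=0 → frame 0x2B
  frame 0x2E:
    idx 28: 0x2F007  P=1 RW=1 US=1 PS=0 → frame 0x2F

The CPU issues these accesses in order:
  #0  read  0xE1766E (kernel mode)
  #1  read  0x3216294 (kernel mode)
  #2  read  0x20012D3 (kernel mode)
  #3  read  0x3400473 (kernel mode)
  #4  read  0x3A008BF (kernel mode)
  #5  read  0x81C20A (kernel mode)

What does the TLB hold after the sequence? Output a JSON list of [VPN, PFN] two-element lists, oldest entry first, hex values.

Per-access translation:
#0 VA=0xE1766E (r,kernel):
  lvl0: tbl 0x1C, slot 7 ⇒ 0x20007 (P1/RW1/US1/PS0)
  lvl1: tbl 0x20, slot 23 ⇒ 0x22007 (P1/RW1/US1/PS0)
  ⇒ phys 0x2266E  [2 reads]
#1 VA=0x3216294 (r,kernel):
  lvl0: tbl 0x1C, slot 25 ⇒ 0x23007 (P1/RW1/US1/PS0)
  lvl1: tbl 0x23, slot 22 ⇒ 0x60004 (P0/RW0/US1/PS0)
  ⇒ fault: PAGE_NOT_PRESENT  — 2 lookups
#2 VA=0x20012D3 (r,kernel):
  lvl0: tbl 0x1C, slot 16 ⇒ 0x27007 (P1/RW1/US1/PS0)
  lvl1: tbl 0x27, slot 1 ⇒ 0x2B007 (P1/RW1/US1/PS0)
  ⇒ phys 0x2B2D3  [2 reads]
#3 VA=0x3400473 (r,kernel):
  lvl0: tbl 0x1C, slot 26 ⇒ 0x72004 (P0/RW0/US1/PS0)
  ⇒ fault: PAGE_NOT_PRESENT  — 1 lookups
#4 VA=0x3A008BF (r,kernel):
  lvl0: tbl 0x1C, slot 29 ⇒ 0x14002 (P0/RW1/US0/PS0)
  ⇒ fault: PAGE_NOT_PRESENT  — 1 lookups
#5 VA=0x81C20A (r,kernel):
  lvl0: tbl 0x1C, slot 4 ⇒ 0x2E007 (P1/RW1/US1/PS0)
  lvl1: tbl 0x2E, slot 28 ⇒ 0x2F007 (P1/RW1/US1/PS0)
  ⇒ phys 0x2F20A  [2 reads]

TLB: [["0xE17", "0x22"], ["0x2001", "0x2B"], ["0x81C", "0x2F"]]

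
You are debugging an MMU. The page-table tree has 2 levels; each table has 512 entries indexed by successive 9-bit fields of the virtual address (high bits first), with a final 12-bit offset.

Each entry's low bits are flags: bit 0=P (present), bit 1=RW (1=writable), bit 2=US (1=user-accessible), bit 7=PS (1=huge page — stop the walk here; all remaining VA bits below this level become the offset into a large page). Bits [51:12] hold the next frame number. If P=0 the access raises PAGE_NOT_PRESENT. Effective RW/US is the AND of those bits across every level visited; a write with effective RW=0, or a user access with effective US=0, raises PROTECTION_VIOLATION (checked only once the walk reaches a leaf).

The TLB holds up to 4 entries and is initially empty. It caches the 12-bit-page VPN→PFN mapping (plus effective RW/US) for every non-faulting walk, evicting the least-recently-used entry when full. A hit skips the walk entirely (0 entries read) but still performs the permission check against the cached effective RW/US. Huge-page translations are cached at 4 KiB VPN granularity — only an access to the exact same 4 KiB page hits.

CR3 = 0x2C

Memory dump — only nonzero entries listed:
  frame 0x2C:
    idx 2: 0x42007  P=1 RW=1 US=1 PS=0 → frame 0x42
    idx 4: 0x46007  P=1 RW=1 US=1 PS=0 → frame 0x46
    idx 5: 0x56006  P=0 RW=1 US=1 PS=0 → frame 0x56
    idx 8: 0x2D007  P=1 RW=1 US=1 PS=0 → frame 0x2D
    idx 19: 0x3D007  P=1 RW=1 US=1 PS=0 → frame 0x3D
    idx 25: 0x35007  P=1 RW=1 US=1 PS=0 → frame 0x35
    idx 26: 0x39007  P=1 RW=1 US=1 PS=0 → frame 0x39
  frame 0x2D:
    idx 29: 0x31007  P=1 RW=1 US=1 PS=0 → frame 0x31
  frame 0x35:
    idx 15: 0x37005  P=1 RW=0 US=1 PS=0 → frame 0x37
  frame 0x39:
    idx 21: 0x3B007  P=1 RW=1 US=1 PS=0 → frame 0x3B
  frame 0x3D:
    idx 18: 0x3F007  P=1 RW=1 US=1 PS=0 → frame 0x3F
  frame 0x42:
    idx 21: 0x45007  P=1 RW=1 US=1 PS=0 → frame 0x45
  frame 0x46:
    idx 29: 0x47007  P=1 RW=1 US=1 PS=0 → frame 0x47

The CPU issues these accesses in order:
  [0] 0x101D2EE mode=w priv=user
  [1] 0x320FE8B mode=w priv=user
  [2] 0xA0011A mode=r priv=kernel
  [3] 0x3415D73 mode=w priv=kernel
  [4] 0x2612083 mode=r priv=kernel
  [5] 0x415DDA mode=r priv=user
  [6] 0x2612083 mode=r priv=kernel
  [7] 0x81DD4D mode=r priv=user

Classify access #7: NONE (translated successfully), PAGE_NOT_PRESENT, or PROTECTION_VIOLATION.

Walk each access:
#0 VA=0x101D2EE (w,user):
  L0: frame=0x2C idx=8 entry=0x2D007 [P=1 RW=1 US=1 PS=0]
  L1: frame=0x2D idx=29 entry=0x31007 [P=1 RW=1 US=1 PS=0]
  ✓ 0x312EE  — 2 lookups
#1 VA=0x320FE8B (w,user):
  L0: frame=0x2C idx=25 entry=0x35007 [P=1 RW=1 US=1 PS=0]
  L1: frame=0x35 idx=15 entry=0x37005 [P=1 RW=0 US=1 PS=0]
  → PROTECTION_VIOLATION  (2 entries read)
#2 VA=0xA0011A (r,kernel):
  L0: frame=0x2C idx=5 entry=0x56006 [P=0 RW=1 US=1 PS=0]
  → PAGE_NOT_PRESENT  (1 entries read)
#3 VA=0x3415D73 (w,kernel):
  L0: frame=0x2C idx=26 entry=0x39007 [P=1 RW=1 US=1 PS=0]
  L1: frame=0x39 idx=21 entry=0x3B007 [P=1 RW=1 US=1 PS=0]
  ✓ 0x3BD73  — 2 lookups
#4 VA=0x2612083 (r,kernel):
  L0: frame=0x2C idx=19 entry=0x3D007 [P=1 RW=1 US=1 PS=0]
  L1: frame=0x3D idx=18 entry=0x3F007 [P=1 RW=1 US=1 PS=0]
  ✓ 0x3F083  — 2 lookups
#5 VA=0x415DDA (r,user):
  L0: frame=0x2C idx=2 entry=0x42007 [P=1 RW=1 US=1 PS=0]
  L1: frame=0x42 idx=21 entry=0x45007 [P=1 RW=1 US=1 PS=0]
  ✓ 0x45DDA  — 2 lookups
#6 VA=0x2612083 (r,kernel):
  TLB hit vpn=0x2612 → PA=0x3F083
#7 VA=0x81DD4D (r,user):
  L0: frame=0x2C idx=4 entry=0x46007 [P=1 RW=1 US=1 PS=0]
  L1: frame=0x46 idx=29 entry=0x47007 [P=1 RW=1 US=1 PS=0]
  ✓ 0x47D4D  — 2 lookups

Access #7 fault: NONE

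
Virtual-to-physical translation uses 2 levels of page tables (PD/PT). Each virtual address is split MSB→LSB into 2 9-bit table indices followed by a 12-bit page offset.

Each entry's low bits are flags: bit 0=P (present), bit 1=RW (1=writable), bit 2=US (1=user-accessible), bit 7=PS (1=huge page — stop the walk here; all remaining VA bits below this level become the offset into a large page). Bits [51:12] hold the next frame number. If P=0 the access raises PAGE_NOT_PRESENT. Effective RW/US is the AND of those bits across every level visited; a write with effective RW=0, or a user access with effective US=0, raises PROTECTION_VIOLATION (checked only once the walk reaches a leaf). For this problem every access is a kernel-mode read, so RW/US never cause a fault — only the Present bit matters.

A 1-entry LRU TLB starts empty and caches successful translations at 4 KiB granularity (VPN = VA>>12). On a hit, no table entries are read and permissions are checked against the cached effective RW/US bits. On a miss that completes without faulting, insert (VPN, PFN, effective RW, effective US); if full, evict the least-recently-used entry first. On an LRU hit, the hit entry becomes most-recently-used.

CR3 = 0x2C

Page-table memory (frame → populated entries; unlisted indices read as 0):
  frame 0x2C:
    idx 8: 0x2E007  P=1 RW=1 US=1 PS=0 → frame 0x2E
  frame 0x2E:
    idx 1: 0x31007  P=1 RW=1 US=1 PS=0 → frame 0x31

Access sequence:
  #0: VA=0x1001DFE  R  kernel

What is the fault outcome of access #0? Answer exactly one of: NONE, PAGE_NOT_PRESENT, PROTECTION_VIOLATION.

Per-access translation:
#0 VA=0x1001DFE (r,kernel):
  L0: frame=0x2C idx=8 entry=0x2E007 [P=1 RW=1 US=1 PS=0]
  L1: frame=0x2E idx=1 entry=0x31007 [P=1 RW=1 US=1 PS=0]
  → PA=0x31DFE  (2 entries read)

Access #0 fault: NONE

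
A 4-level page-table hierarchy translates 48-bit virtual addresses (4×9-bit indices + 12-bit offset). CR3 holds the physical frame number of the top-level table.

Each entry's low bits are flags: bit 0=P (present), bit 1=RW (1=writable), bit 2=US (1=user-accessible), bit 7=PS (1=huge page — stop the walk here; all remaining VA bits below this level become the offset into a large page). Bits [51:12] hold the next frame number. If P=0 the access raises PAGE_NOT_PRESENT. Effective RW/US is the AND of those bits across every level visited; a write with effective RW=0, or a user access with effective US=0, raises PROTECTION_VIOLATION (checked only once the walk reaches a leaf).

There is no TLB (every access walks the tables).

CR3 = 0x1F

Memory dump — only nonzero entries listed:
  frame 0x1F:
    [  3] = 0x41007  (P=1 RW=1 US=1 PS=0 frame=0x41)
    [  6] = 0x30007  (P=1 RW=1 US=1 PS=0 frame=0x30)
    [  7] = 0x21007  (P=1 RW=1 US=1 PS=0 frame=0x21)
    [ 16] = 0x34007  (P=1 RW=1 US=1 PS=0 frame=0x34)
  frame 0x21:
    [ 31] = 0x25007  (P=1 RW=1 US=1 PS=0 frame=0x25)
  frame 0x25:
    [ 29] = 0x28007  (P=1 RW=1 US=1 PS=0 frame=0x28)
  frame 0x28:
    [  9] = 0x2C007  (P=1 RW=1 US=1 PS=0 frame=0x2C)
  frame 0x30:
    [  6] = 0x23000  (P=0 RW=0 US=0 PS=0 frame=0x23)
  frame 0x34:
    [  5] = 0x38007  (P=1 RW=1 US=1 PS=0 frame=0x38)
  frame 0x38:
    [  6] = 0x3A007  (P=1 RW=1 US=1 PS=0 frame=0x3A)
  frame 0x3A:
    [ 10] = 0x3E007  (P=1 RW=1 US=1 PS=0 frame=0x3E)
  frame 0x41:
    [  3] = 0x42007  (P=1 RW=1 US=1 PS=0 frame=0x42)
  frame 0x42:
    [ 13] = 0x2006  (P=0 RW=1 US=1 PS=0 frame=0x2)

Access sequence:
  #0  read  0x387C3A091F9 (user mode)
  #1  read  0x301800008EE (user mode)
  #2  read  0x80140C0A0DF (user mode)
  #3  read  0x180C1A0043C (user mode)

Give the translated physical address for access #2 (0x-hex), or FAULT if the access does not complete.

Walk each access:
#0 VA=0x387C3A091F9 (r,user):
  L0 @0x1F[7] → 0x21007  P=1,RW=1,US=1,PS=0
  L1 @0x21[31] → 0x25007  P=1,RW=1,US=1,PS=0
  L2 @0x25[29] → 0x28007  P=1,RW=1,US=1,PS=0
  L3 @0x28[9] → 0x2C007  P=1,RW=1,US=1,PS=0
  ✓ 0x2C1F9  — 4 lookups
#1 VA=0x301800008EE (r,user):
  L0 @0x1F[6] → 0x30007  P=1,RW=1,US=1,PS=0
  L1 @0x30[6] → 0x23000  P=0,RW=0,US=0,PS=0
  ✗ PAGE_NOT_PRESENT  [2 reads]
#2 VA=0x80140C0A0DF (r,user):
  L0 @0x1F[16] → 0x34007  P=1,RW=1,US=1,PS=0
  L1 @0x34[5] → 0x38007  P=1,RW=1,US=1,PS=0
  L2 @0x38[6] → 0x3A007  P=1,RW=1,US=1,PS=0
  L3 @0x3A[10] → 0x3E007  P=1,RW=1,US=1,PS=0
  ✓ 0x3E0DF  — 4 lookups
#3 VA=0x180C1A0043C (r,user):
  L0 @0x1F[3] → 0x41007  P=1,RW=1,US=1,PS=0
  L1 @0x41[3] → 0x42007  P=1,RW=1,US=1,PS=0
  L2 @0x42[13] → 0x2006  P=0,RW=1,US=1,PS=0
  ✗ PAGE_NOT_PRESENT  [3 reads]

Access #2 PA: 0x3E0DF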